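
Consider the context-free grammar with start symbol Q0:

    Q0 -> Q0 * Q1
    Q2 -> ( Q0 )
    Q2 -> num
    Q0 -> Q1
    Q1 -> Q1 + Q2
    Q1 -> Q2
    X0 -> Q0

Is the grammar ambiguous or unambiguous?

Unambiguous

(X0 is unreachable from Q0, so its rules don't affect L(Q0).) The grammar is stratified — Q0 handles '*' (left-recursive), Q1 handles '+', Q2 atoms. Each operator has a fixed associativity and precedence level, so every string has one parse.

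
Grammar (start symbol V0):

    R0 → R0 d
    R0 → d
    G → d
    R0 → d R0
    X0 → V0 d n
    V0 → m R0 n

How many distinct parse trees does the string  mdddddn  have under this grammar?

16

Parse trees for mdddddn (showing first 6 of 16):
  [V0 m [R0 [R0 [R0 [R0 [R0 d] d] d] d] d] n]
  [V0 m [R0 [R0 [R0 [R0 d [R0 d]] d] d] d] n]
  [V0 m [R0 [R0 [R0 d [R0 [R0 d] d]] d] d] n]
  [V0 m [R0 [R0 [R0 d [R0 d [R0 d]]] d] d] n]
  [V0 m [R0 [R0 d [R0 [R0 [R0 d] d] d]] d] n]
  [V0 m [R0 [R0 d [R0 [R0 d [R0 d]] d]] d] n]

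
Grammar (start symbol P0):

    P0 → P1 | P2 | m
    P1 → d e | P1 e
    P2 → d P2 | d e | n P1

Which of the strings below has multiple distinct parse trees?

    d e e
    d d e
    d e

d e e: 1 tree
d d e: 1 tree
d e: 2 trees

d e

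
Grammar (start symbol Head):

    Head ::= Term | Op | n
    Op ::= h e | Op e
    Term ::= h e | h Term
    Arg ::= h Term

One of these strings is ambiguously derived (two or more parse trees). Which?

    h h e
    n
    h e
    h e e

h h e: 1 tree
n: 1 tree
h e: 2 trees
h e e: 1 tree

h e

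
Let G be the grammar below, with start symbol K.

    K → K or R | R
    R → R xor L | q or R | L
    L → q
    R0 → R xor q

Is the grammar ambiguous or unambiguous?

Witness: q or q

Derivation 1: K ⇒ K or R ⇒ R or R ⇒ L or R ⇒ q or R ⇒ q or L ⇒ q or q
Derivation 2: K ⇒ R ⇒ q or R ⇒ q or L ⇒ q or q

Two distinct leftmost derivations for the same string.

Ambiguous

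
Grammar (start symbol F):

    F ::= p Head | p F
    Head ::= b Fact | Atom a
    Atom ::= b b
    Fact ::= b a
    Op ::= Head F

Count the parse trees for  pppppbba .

Parse trees for pppppbba:
  [F p [F p [F p [F p [F p [Head b [Fact b a]]]]]]]
  [F p [F p [F p [F p [F p [Head [Atom b b] a]]]]]]

2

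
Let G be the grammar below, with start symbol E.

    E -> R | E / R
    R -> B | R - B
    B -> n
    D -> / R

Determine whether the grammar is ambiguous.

Unambiguous

(D is unreachable from E, so its rules don't affect L(E).) This is a standard precedence ladder (E over R over B), with each level left-recursive on its own operator ('/' at E, '-' at R). That structure is LR(1), hence unambiguous.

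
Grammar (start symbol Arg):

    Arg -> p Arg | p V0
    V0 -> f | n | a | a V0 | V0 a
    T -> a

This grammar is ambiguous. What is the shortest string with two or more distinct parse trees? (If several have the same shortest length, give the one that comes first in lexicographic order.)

length 2: no string has ≥2 trees
length 3: p a a has 2 parse trees

Two derivations of p a a:
  Arg ⇒ p V0 ⇒ p a V0 ⇒ p a a
  Arg ⇒ p V0 ⇒ p V0 a ⇒ p a a

p a a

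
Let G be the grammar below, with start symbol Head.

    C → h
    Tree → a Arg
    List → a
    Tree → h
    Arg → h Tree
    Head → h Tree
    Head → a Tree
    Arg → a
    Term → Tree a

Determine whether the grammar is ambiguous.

Only Head, Arg, Tree are reachable from Head; ignoring the rest: The reachable rules are right-linear with at most one rule per (nonterminal, next-terminal) pair. Each input token forces the next rule, so parsing is deterministic.

Unambiguous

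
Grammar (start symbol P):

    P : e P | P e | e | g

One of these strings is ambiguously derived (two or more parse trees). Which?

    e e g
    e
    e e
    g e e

e e

e e g: 1 tree
e: 1 tree
e e: 2 trees
g e e: 1 tree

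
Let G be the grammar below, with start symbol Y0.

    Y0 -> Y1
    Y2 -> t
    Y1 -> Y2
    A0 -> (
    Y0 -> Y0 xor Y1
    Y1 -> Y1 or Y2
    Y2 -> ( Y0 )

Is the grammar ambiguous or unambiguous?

(A0 is unreachable from Y0, so its rules don't affect L(Y0).) The grammar is stratified — Y0 handles 'xor' (left-recursive), Y1 handles 'or', Y2 atoms. Each operator has a fixed associativity and precedence level, so every string has one parse.

Unambiguous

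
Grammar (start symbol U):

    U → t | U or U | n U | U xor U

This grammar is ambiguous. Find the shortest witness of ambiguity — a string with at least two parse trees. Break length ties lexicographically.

length 1: no string has ≥2 trees
length 2: no string has ≥2 trees
length 3: no string has ≥2 trees
length 4: n t or t has 2 parse trees

Two derivations of n t or t:
  U ⇒ U or U ⇒ n U or U ⇒ n t or U ⇒ n t or t
  U ⇒ n U ⇒ n U or U ⇒ n t or U ⇒ n t or t

n t or t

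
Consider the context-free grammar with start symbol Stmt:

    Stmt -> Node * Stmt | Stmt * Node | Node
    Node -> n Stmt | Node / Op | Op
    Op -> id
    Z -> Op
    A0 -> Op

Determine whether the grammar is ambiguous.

Ambiguous

Witness: id * id

Derivation 1: Stmt ⇒ Node * Stmt ⇒ Op * Stmt ⇒ id * Stmt ⇒ id * Node ⇒ id * Op ⇒ id * id
Derivation 2: Stmt ⇒ Stmt * Node ⇒ Node * Node ⇒ Op * Node ⇒ id * Node ⇒ id * Op ⇒ id * id

Two distinct leftmost derivations for the same string.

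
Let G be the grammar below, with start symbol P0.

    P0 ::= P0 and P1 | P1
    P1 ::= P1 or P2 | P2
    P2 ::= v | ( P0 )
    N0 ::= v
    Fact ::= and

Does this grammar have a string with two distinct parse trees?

Only P0, P1, P2 are reachable from P0; ignoring the rest: This is a standard precedence ladder (P0 over P1 over P2), with each level left-recursive on its own operator ('and' at P0, 'or' at P1). That structure is LR(1), hence unambiguous.

Unambiguous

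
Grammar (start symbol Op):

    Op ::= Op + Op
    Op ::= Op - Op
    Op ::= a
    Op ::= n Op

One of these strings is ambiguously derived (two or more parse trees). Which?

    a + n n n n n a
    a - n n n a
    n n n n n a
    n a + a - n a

a + n n n n n a: 1 tree
a - n n n a: 1 tree
n n n n n a: 1 tree
n a + a - n a: 5 trees

n a + a - n a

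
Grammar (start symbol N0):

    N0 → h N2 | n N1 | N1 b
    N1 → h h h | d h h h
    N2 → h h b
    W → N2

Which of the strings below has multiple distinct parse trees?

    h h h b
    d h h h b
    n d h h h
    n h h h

h h h b

h h h b: 2 trees
d h h h b: 1 tree
n d h h h: 1 tree
n h h h: 1 tree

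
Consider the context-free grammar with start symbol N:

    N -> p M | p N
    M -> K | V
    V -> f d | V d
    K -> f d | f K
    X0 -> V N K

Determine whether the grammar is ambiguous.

Ambiguous

Witness: p f d

Derivation 1: N ⇒ p M ⇒ p K ⇒ p f d
Derivation 2: N ⇒ p M ⇒ p V ⇒ p f d

Two distinct leftmost derivations for the same string.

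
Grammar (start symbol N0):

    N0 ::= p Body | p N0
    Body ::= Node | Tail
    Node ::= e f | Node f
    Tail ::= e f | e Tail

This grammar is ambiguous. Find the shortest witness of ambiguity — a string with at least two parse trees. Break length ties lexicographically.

p e f

length 3: p e f has 2 parse trees

Two derivations of p e f:
  N0 ⇒ p Body ⇒ p Node ⇒ p e f
  N0 ⇒ p Body ⇒ p Tail ⇒ p e f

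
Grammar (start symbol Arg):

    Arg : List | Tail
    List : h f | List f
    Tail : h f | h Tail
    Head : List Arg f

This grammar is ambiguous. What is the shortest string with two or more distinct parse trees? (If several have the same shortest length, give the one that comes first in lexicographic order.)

length 2: h f has 2 parse trees

Two derivations of h f:
  Arg ⇒ List ⇒ h f
  Arg ⇒ Tail ⇒ h f

h f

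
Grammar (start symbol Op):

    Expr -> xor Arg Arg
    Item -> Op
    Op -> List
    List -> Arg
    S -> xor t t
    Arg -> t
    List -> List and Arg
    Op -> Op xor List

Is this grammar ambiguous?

(Item, S, Expr are unreachable from Op, so their rules don't affect L(Op).) This is a standard precedence ladder (Op over List over Arg), with each level left-recursive on its own operator ('xor' at Op, 'and' at List). That structure is LR(1), hence unambiguous.

Unambiguous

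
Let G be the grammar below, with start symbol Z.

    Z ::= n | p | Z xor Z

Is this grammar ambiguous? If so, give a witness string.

Ambiguous

Witness: n xor n xor n

Derivation 1: Z ⇒ Z xor Z ⇒ n xor Z ⇒ n xor Z xor Z ⇒ n xor n xor Z ⇒ n xor n xor n
Derivation 2: Z ⇒ Z xor Z ⇒ Z xor Z xor Z ⇒ n xor Z xor Z ⇒ n xor n xor Z ⇒ n xor n xor n

Two distinct leftmost derivations for the same string.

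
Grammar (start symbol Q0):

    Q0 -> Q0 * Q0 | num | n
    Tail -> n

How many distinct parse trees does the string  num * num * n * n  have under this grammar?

Parse trees for num * num * n * n:
  [Q0 [Q0 num] * [Q0 [Q0 num] * [Q0 [Q0 n] * [Q0 n]]]]
  [Q0 [Q0 num] * [Q0 [Q0 [Q0 num] * [Q0 n]] * [Q0 n]]]
  [Q0 [Q0 [Q0 num] * [Q0 num]] * [Q0 [Q0 n] * [Q0 n]]]
  [Q0 [Q0 [Q0 num] * [Q0 [Q0 num] * [Q0 n]]] * [Q0 n]]
  [Q0 [Q0 [Q0 [Q0 num] * [Q0 num]] * [Q0 n]] * [Q0 n]]

5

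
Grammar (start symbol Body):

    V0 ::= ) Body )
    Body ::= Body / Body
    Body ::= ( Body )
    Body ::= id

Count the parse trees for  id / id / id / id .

5

Parse trees for id / id / id / id:
  [Body [Body id] / [Body [Body id] / [Body [Body id] / [Body id]]]]
  [Body [Body id] / [Body [Body [Body id] / [Body id]] / [Body id]]]
  [Body [Body [Body id] / [Body id]] / [Body [Body id] / [Body id]]]
  [Body [Body [Body id] / [Body [Body id] / [Body id]]] / [Body id]]
  [Body [Body [Body [Body id] / [Body id]] / [Body id]] / [Body id]]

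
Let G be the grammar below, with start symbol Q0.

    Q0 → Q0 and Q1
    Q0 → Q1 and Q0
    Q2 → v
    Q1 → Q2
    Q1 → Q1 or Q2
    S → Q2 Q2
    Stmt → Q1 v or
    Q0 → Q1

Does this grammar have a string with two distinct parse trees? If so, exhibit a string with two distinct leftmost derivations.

Witness: v and v

Derivation 1: Q0 ⇒ Q0 and Q1 ⇒ Q1 and Q1 ⇒ Q2 and Q1 ⇒ v and Q1 ⇒ v and Q2 ⇒ v and v
Derivation 2: Q0 ⇒ Q1 and Q0 ⇒ Q2 and Q0 ⇒ v and Q0 ⇒ v and Q1 ⇒ v and Q2 ⇒ v and v

Two distinct leftmost derivations for the same string.

Ambiguous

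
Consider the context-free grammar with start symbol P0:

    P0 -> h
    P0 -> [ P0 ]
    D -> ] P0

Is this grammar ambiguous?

Unambiguous

(D is unreachable from P0, so its rules don't affect L(P0).) Each string is a nest of matched brackets around a single atom. An opening bracket forces the recursive rule; an atom forces the base rule.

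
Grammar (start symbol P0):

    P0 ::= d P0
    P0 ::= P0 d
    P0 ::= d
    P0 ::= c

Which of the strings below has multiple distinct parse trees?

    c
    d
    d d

d d

c: 1 tree
d: 1 tree
d d: 2 trees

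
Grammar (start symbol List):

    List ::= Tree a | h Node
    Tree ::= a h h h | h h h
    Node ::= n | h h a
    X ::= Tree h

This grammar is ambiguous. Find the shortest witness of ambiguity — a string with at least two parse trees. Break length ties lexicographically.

h h h a

length 2: no string has ≥2 trees
length 4: h h h a has 2 parse trees

Two derivations of h h h a:
  List ⇒ Tree a ⇒ h h h a
  List ⇒ h Node ⇒ h h h a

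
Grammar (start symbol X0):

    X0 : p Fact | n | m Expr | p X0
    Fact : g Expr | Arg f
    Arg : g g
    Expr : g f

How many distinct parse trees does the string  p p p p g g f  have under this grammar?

Parse trees for p p p p g g f:
  [X0 p [X0 p [X0 p [X0 p [Fact g [Expr g f]]]]]]
  [X0 p [X0 p [X0 p [X0 p [Fact [Arg g g] f]]]]]

2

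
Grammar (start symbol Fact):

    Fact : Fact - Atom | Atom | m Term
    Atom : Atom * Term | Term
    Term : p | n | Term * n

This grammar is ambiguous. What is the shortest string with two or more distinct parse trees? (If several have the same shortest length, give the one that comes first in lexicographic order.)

n * n

length 1: no string has ≥2 trees
length 2: no string has ≥2 trees
length 3: n * n has 2 parse trees

Two derivations of n * n:
  Fact ⇒ Atom ⇒ Atom * Term ⇒ Term * Term ⇒ n * Term ⇒ n * n
  Fact ⇒ Atom ⇒ Term ⇒ Term * n ⇒ n * n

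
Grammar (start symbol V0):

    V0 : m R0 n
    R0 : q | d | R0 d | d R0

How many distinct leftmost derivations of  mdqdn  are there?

2

Parse trees for mdqdn:
  [V0 m [R0 [R0 d [R0 q]] d] n]
  [V0 m [R0 d [R0 [R0 q] d]] n]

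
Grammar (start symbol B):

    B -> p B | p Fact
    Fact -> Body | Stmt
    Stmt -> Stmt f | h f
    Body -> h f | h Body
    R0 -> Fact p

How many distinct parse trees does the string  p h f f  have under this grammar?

1

Parse trees for p h f f:
  [B p [Fact [Stmt [Stmt h f] f]]]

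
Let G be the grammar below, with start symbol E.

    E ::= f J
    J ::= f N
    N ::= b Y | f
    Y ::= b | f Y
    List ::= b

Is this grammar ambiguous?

Only E, J, N, Y are reachable from E; ignoring the rest: The reachable rules are right-linear with at most one rule per (nonterminal, next-terminal) pair. Each input token forces the next rule, so parsing is deterministic.

Unambiguous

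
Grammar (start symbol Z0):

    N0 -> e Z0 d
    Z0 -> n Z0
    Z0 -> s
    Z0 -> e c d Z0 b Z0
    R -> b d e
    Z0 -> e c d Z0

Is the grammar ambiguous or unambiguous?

Ambiguous

Witness: e c d e c d s b s

Derivation 1: Z0 ⇒ e c d Z0 b Z0 ⇒ e c d e c d Z0 b Z0 ⇒ e c d e c d s b Z0 ⇒ e c d e c d s b s
Derivation 2: Z0 ⇒ e c d Z0 ⇒ e c d e c d Z0 b Z0 ⇒ e c d e c d s b Z0 ⇒ e c d e c d s b s

Two distinct leftmost derivations for the same string.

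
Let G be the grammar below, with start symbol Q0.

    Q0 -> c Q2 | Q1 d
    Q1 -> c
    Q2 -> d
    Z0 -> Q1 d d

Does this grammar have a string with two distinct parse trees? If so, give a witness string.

Witness: c d

Derivation 1: Q0 ⇒ c Q2 ⇒ c d
Derivation 2: Q0 ⇒ Q1 d ⇒ c d

Two distinct leftmost derivations for the same string.

Ambiguous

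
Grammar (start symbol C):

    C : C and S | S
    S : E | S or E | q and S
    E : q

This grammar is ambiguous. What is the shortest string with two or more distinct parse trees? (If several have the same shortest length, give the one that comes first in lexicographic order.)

length 1: no string has ≥2 trees
length 3: q and q has 2 parse trees

Two derivations of q and q:
  C ⇒ C and S ⇒ S and S ⇒ E and S ⇒ q and S ⇒ q and E ⇒ q and q
  C ⇒ S ⇒ q and S ⇒ q and E ⇒ q and q

q and q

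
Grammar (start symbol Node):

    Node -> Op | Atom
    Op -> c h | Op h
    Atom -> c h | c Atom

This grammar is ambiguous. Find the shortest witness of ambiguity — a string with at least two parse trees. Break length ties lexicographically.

c h

length 2: c h has 2 parse trees

Two derivations of c h:
  Node ⇒ Op ⇒ c h
  Node ⇒ Atom ⇒ c h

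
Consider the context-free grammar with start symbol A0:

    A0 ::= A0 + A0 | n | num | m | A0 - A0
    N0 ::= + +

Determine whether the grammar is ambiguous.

Witness: m + m + m

Derivation 1: A0 ⇒ A0 + A0 ⇒ A0 + A0 + A0 ⇒ m + A0 + A0 ⇒ m + m + A0 ⇒ m + m + m
Derivation 2: A0 ⇒ A0 + A0 ⇒ m + A0 ⇒ m + A0 + A0 ⇒ m + m + A0 ⇒ m + m + m

Two distinct leftmost derivations for the same string.

Ambiguous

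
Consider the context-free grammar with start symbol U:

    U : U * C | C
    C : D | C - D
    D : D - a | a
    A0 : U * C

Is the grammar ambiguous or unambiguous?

Ambiguous

Witness: a - a

Derivation 1: U ⇒ C ⇒ D ⇒ D - a ⇒ a - a
Derivation 2: U ⇒ C ⇒ C - D ⇒ D - D ⇒ a - D ⇒ a - a

Two distinct leftmost derivations for the same string.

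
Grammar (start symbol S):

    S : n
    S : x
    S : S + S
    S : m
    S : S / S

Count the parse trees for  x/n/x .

2

Parse trees for x/n/x:
  [S [S x] / [S [S n] / [S x]]]
  [S [S [S x] / [S n]] / [S x]]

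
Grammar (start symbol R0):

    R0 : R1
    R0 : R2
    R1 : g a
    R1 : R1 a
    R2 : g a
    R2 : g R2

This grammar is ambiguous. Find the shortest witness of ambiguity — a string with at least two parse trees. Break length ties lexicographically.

g a

length 2: g a has 2 parse trees

Two derivations of g a:
  R0 ⇒ R1 ⇒ g a
  R0 ⇒ R2 ⇒ g a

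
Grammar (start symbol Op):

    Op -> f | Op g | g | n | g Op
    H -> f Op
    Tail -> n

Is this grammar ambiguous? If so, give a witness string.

Ambiguous

Witness: g g

Derivation 1: Op ⇒ Op g ⇒ g g
Derivation 2: Op ⇒ g Op ⇒ g g

Two distinct leftmost derivations for the same string.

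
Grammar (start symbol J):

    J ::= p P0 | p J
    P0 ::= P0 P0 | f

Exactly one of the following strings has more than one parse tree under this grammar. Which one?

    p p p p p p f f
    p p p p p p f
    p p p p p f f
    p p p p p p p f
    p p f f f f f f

p p p p p p f f: 1 tree
p p p p p p f: 1 tree
p p p p p f f: 1 tree
p p p p p p p f: 1 tree
p p f f f f f f: 42 trees

p p f f f f f f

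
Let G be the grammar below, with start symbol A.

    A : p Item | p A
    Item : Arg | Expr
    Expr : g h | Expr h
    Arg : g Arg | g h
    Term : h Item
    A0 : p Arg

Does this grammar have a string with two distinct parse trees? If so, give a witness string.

Ambiguous

Witness: p g h

Derivation 1: A ⇒ p Item ⇒ p Arg ⇒ p g h
Derivation 2: A ⇒ p Item ⇒ p Expr ⇒ p g h

Two distinct leftmost derivations for the same string.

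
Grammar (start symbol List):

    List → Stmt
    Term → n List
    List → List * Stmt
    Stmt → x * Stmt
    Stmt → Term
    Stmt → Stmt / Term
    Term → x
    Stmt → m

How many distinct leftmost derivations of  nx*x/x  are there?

Parse trees for nx*x/x:
  [List [Stmt [Term n [List [Stmt x * [Stmt [Stmt [Term x]] / [Term x]]]]]]]
  [List [Stmt [Term n [List [Stmt [Stmt x * [Stmt [Term x]]] / [Term x]]]]]]
  [List [Stmt [Term n [List [List [Stmt [Term x]]] * [Stmt [Stmt [Term x]] / [Term x]]]]]]
  [List [Stmt [Stmt [Term n [List [Stmt x * [Stmt [Term x]]]]]] / [Term x]]]
  [List [Stmt [Stmt [Term n [List [List [Stmt [Term x]]] * [Stmt [Term x]]]]] / [Term x]]]
  [List [List [Stmt [Term n [List [Stmt [Term x]]]]]] * [Stmt [Stmt [Term x]] / [Term x]]]

6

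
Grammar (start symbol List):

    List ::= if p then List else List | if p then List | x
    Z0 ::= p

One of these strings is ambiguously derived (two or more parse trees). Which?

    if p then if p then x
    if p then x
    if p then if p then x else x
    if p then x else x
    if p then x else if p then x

if p then if p then x: 1 tree
if p then x: 1 tree
if p then if p then x else x: 2 trees
if p then x else x: 1 tree
if p then x else if p then x: 1 tree

if p then if p then x else x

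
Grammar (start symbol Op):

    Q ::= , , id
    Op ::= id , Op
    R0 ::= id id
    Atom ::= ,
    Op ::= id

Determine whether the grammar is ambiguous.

Unambiguous

Only Op is reachable from Op; ignoring the rest: Right-recursive list with a separator: after each atom, whether the separator follows determines the rule. One parse per string.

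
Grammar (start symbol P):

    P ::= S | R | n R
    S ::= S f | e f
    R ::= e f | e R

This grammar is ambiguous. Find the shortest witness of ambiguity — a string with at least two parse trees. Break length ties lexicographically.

e f

length 2: e f has 2 parse trees

Two derivations of e f:
  P ⇒ S ⇒ e f
  P ⇒ R ⇒ e f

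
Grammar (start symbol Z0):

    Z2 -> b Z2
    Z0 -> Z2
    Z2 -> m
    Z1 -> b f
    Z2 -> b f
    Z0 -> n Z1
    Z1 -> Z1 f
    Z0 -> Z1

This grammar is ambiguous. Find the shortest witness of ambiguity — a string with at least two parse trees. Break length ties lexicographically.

length 1: no string has ≥2 trees
length 2: b f has 2 parse trees

Two derivations of b f:
  Z0 ⇒ Z2 ⇒ b f
  Z0 ⇒ Z1 ⇒ b f

b f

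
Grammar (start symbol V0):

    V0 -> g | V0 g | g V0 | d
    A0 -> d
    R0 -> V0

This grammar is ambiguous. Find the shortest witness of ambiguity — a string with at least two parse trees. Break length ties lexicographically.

length 1: no string has ≥2 trees
length 2: g g has 2 parse trees

Two derivations of g g:
  V0 ⇒ V0 g ⇒ g g
  V0 ⇒ g V0 ⇒ g g

g g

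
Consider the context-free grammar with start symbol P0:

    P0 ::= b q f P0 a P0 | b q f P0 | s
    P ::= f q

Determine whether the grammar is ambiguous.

Witness: b q f b q f s a s

Derivation 1: P0 ⇒ b q f P0 a P0 ⇒ b q f b q f P0 a P0 ⇒ b q f b q f s a P0 ⇒ b q f b q f s a s
Derivation 2: P0 ⇒ b q f P0 ⇒ b q f b q f P0 a P0 ⇒ b q f b q f s a P0 ⇒ b q f b q f s a s

Two distinct leftmost derivations for the same string.

Ambiguous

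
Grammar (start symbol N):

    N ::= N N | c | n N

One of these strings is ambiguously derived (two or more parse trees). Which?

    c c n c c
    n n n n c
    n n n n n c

c c n c c: 7 trees
n n n n c: 1 tree
n n n n n c: 1 tree

c c n c c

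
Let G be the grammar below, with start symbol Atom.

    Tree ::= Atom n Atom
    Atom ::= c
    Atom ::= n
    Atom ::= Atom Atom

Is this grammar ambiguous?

Ambiguous

Witness: c c c

Derivation 1: Atom ⇒ Atom Atom ⇒ c Atom ⇒ c Atom Atom ⇒ c c Atom ⇒ c c c
Derivation 2: Atom ⇒ Atom Atom ⇒ Atom Atom Atom ⇒ c Atom Atom ⇒ c c Atom ⇒ c c c

Two distinct leftmost derivations for the same string.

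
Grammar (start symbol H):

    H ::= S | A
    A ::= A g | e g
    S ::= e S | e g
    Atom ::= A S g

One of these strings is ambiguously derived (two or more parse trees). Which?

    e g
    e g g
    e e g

e g: 2 trees
e g g: 1 tree
e e g: 1 tree

e g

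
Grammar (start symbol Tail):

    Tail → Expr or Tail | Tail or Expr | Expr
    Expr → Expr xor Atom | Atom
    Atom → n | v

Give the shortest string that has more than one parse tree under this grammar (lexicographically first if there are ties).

n or n

length 1: no string has ≥2 trees
length 3: n or n has 2 parse trees

Two derivations of n or n:
  Tail ⇒ Expr or Tail ⇒ Atom or Tail ⇒ n or Tail ⇒ n or Expr ⇒ n or Atom ⇒ n or n
  Tail ⇒ Tail or Expr ⇒ Expr or Expr ⇒ Atom or Expr ⇒ n or Expr ⇒ n or Atom ⇒ n or n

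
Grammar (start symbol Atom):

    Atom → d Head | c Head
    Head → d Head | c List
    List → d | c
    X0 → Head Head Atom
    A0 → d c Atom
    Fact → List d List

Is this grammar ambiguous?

Unambiguous

(X0, A0, Fact are unreachable from Atom, so their rules don't affect L(Atom).) The reachable rules are right-linear with at most one rule per (nonterminal, next-terminal) pair. Each input token forces the next rule, so parsing is deterministic.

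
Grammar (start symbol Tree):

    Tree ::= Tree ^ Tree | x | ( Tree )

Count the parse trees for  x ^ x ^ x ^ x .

5

Parse trees for x ^ x ^ x ^ x:
  [Tree [Tree x] ^ [Tree [Tree x] ^ [Tree [Tree x] ^ [Tree x]]]]
  [Tree [Tree x] ^ [Tree [Tree [Tree x] ^ [Tree x]] ^ [Tree x]]]
  [Tree [Tree [Tree x] ^ [Tree x]] ^ [Tree [Tree x] ^ [Tree x]]]
  [Tree [Tree [Tree x] ^ [Tree [Tree x] ^ [Tree x]]] ^ [Tree x]]
  [Tree [Tree [Tree [Tree x] ^ [Tree x]] ^ [Tree x]] ^ [Tree x]]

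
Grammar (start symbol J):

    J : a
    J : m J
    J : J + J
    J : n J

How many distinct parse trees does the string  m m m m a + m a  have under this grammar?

5

Parse trees for m m m m a + m a:
  [J m [J m [J m [J m [J [J a] + [J m [J a]]]]]]]
  [J m [J m [J m [J [J m [J a]] + [J m [J a]]]]]]
  [J m [J m [J [J m [J m [J a]]] + [J m [J a]]]]]
  [J m [J [J m [J m [J m [J a]]]] + [J m [J a]]]]
  [J [J m [J m [J m [J m [J a]]]]] + [J m [J a]]]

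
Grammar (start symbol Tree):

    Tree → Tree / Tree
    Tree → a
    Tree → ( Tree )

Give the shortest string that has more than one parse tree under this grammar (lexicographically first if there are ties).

length 1: no string has ≥2 trees
length 3: no string has ≥2 trees
length 5: a / a / a has 2 parse trees

Two derivations of a / a / a:
  Tree ⇒ Tree / Tree ⇒ Tree / Tree / Tree ⇒ a / Tree / Tree ⇒ a / a / Tree ⇒ a / a / a
  Tree ⇒ Tree / Tree ⇒ a / Tree ⇒ a / Tree / Tree ⇒ a / a / Tree ⇒ a / a / a

a / a / a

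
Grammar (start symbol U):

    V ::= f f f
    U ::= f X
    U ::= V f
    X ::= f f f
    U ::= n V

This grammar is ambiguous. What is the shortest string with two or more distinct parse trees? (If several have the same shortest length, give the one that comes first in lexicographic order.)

length 4: f f f f has 2 parse trees

Two derivations of f f f f:
  U ⇒ f X ⇒ f f f f
  U ⇒ V f ⇒ f f f f

f f f f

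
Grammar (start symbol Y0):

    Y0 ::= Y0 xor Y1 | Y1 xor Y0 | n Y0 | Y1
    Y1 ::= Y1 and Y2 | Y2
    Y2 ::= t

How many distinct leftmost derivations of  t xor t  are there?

2

Parse trees for t xor t:
  [Y0 [Y0 [Y1 [Y2 t]]] xor [Y1 [Y2 t]]]
  [Y0 [Y1 [Y2 t]] xor [Y0 [Y1 [Y2 t]]]]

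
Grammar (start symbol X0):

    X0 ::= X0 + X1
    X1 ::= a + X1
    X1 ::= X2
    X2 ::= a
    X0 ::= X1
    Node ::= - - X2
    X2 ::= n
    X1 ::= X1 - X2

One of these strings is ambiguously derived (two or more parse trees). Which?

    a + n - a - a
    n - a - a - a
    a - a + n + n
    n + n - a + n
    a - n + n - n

a + n - a - a

a + n - a - a: 4 trees
n - a - a - a: 1 tree
a - a + n + n: 1 tree
n + n - a + n: 1 tree
a - n + n - n: 1 tree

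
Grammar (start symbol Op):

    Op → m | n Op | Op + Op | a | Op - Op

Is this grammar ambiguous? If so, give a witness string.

Witness: n a + a

Derivation 1: Op ⇒ n Op ⇒ n Op + Op ⇒ n a + Op ⇒ n a + a
Derivation 2: Op ⇒ Op + Op ⇒ n Op + Op ⇒ n a + Op ⇒ n a + a

Two distinct leftmost derivations for the same string.

Ambiguous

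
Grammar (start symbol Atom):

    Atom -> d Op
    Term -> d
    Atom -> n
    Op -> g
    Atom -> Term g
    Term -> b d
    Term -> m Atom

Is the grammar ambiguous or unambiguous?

Ambiguous

Witness: d g

Derivation 1: Atom ⇒ d Op ⇒ d g
Derivation 2: Atom ⇒ Term g ⇒ d g

Two distinct leftmost derivations for the same string.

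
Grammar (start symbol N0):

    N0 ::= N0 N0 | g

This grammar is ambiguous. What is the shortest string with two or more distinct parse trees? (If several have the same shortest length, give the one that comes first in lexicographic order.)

g g g

length 1: no string has ≥2 trees
length 2: no string has ≥2 trees
length 3: g g g has 2 parse trees

Two derivations of g g g:
  N0 ⇒ N0 N0 ⇒ N0 N0 N0 ⇒ g N0 N0 ⇒ g g N0 ⇒ g g g
  N0 ⇒ N0 N0 ⇒ g N0 ⇒ g N0 N0 ⇒ g g N0 ⇒ g g g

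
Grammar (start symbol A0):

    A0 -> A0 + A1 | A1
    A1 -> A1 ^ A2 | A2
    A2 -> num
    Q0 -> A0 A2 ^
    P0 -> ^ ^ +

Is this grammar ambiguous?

(Q0, P0 are unreachable from A0, so their rules don't affect L(A0).) The grammar is stratified — A0 handles '+' (left-recursive), A1 handles '^', A2 atoms. Each operator has a fixed associativity and precedence level, so every string has one parse.

Unambiguous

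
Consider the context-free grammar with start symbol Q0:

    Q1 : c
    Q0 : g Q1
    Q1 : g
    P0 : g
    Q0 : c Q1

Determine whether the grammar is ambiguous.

(P0 is unreachable from Q0, so its rules don't affect L(Q0).) Restricted to the reachable nonterminals, every rule has the form A → t or A → t B, and no two rules for the same A share a first terminal. The grammar encodes a DFA — one run per string.

Unambiguous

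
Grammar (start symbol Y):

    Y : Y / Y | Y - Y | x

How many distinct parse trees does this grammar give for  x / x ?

Parse trees for x / x:
  [Y [Y x] / [Y x]]

1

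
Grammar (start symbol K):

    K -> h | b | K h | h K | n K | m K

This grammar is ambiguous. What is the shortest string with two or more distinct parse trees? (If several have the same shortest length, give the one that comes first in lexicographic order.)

h h

length 1: no string has ≥2 trees
length 2: h h has 2 parse trees

Two derivations of h h:
  K ⇒ K h ⇒ h h
  K ⇒ h K ⇒ h h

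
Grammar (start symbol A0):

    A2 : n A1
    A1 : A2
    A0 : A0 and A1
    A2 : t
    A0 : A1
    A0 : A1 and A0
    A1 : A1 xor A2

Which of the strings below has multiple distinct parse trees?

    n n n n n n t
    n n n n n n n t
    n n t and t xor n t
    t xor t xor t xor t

n n n n n n t: 1 tree
n n n n n n n t: 1 tree
n n t and t xor n t: 2 trees
t xor t xor t xor t: 1 tree

n n t and t xor n t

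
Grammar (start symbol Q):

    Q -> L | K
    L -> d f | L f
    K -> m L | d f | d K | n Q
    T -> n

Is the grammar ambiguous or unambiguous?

Ambiguous

Witness: d f

Derivation 1: Q ⇒ L ⇒ d f
Derivation 2: Q ⇒ K ⇒ d f

Two distinct leftmost derivations for the same string.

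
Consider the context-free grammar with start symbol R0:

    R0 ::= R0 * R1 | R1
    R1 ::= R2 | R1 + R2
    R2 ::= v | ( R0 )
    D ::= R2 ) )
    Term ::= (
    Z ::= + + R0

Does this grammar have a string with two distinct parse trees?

Unambiguous

(D, Term, Z are unreachable from R0, so their rules don't affect L(R0).) This is a standard precedence ladder (R0 over R1 over R2), with each level left-recursive on its own operator ('*' at R0, '+' at R1). That structure is LR(1), hence unambiguous.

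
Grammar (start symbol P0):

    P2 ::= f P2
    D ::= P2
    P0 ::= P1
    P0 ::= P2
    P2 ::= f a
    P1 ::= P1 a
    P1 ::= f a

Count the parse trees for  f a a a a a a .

Parse trees for f a a a a a a:
  [P0 [P1 [P1 [P1 [P1 [P1 [P1 f a] a] a] a] a] a]]

1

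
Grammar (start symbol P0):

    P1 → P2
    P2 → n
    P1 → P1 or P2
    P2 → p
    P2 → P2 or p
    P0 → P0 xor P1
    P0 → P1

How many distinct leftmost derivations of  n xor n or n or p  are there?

Parse trees for n xor n or n or p:
  [P0 [P0 [P1 [P2 n]]] xor [P1 [P1 [P2 n]] or [P2 [P2 n] or p]]]
  [P0 [P0 [P1 [P2 n]]] xor [P1 [P1 [P1 [P2 n]] or [P2 n]] or [P2 p]]]

2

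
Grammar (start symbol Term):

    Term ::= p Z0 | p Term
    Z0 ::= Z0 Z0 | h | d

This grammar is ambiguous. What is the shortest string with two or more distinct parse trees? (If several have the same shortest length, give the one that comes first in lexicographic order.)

p d d d

length 2: no string has ≥2 trees
length 3: no string has ≥2 trees
length 4: p d d d has 2 parse trees

Two derivations of p d d d:
  Term ⇒ p Z0 ⇒ p Z0 Z0 ⇒ p Z0 Z0 Z0 ⇒ p d Z0 Z0 ⇒ p d d Z0 ⇒ p d d d
  Term ⇒ p Z0 ⇒ p Z0 Z0 ⇒ p d Z0 ⇒ p d Z0 Z0 ⇒ p d d Z0 ⇒ p d d d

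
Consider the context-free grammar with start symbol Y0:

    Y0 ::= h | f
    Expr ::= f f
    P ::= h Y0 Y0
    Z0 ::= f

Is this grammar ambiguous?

(Expr, P, Z0 are unreachable from Y0, so their rules don't affect L(Y0).) The reachable rules are right-linear with at most one rule per (nonterminal, next-terminal) pair. Each input token forces the next rule, so parsing is deterministic.

Unambiguous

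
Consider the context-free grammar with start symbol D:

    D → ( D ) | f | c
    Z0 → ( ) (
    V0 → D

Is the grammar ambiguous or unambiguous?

Only D is reachable from D; ignoring the rest: Each string is a nest of matched brackets around a single atom. An opening bracket forces the recursive rule; an atom forces the base rule.

Unambiguous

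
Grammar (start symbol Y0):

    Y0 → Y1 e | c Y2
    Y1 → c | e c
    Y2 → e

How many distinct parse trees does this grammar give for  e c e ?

Parse trees for e c e:
  [Y0 [Y1 e c] e]

1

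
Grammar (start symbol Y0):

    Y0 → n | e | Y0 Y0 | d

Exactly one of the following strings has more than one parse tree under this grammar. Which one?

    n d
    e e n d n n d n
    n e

n d: 1 tree
e e n d n n d n: 429 trees
n e: 1 tree

e e n d n n d n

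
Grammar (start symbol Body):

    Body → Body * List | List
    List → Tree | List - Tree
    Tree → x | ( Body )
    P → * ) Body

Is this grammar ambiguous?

Unambiguous

Only Body, List, Tree are reachable from Body; ignoring the rest: The grammar is stratified — Body handles '*' (left-recursive), List handles '-', Tree atoms. Each operator has a fixed associativity and precedence level, so every string has one parse.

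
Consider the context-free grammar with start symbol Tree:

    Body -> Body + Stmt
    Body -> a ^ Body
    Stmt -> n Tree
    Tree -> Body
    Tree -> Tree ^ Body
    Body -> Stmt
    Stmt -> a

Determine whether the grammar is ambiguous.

Witness: a ^ a

Derivation 1: Tree ⇒ Body ⇒ a ^ Body ⇒ a ^ Stmt ⇒ a ^ a
Derivation 2: Tree ⇒ Tree ^ Body ⇒ Body ^ Body ⇒ Stmt ^ Body ⇒ a ^ Body ⇒ a ^ Stmt ⇒ a ^ a

Two distinct leftmost derivations for the same string.

Ambiguous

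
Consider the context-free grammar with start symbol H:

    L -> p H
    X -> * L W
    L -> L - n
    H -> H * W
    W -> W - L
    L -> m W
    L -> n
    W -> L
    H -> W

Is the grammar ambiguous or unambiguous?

Witness: n - n

Derivation 1: H ⇒ W ⇒ W - L ⇒ L - L ⇒ n - L ⇒ n - n
Derivation 2: H ⇒ W ⇒ L ⇒ L - n ⇒ n - n

Two distinct leftmost derivations for the same string.

Ambiguous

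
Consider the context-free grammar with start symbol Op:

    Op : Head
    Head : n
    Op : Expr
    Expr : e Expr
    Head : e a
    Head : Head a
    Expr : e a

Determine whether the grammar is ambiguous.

Ambiguous

Witness: e a

Derivation 1: Op ⇒ Head ⇒ e a
Derivation 2: Op ⇒ Expr ⇒ e a

Two distinct leftmost derivations for the same string.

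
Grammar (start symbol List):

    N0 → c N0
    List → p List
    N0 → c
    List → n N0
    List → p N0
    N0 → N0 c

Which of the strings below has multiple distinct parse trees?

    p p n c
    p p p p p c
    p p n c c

p p n c c

p p n c: 1 tree
p p p p p c: 1 tree
p p n c c: 2 trees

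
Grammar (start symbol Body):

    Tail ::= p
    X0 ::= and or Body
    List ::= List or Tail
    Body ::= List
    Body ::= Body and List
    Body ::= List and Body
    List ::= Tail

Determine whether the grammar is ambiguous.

Witness: p and p

Derivation 1: Body ⇒ Body and List ⇒ List and List ⇒ Tail and List ⇒ p and List ⇒ p and Tail ⇒ p and p
Derivation 2: Body ⇒ List and Body ⇒ Tail and Body ⇒ p and Body ⇒ p and List ⇒ p and Tail ⇒ p and p

Two distinct leftmost derivations for the same string.

Ambiguous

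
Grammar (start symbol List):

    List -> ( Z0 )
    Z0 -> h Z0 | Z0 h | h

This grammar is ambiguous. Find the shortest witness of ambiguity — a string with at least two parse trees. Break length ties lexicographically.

( h h )

length 3: no string has ≥2 trees
length 4: ( h h ) has 2 parse trees

Two derivations of ( h h ):
  List ⇒ ( Z0 ) ⇒ ( h Z0 ) ⇒ ( h h )
  List ⇒ ( Z0 ) ⇒ ( Z0 h ) ⇒ ( h h )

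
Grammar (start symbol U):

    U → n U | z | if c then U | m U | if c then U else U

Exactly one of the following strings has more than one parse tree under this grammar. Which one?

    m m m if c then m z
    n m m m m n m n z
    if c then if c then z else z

if c then if c then z else z

m m m if c then m z: 1 tree
n m m m m n m n z: 1 tree
if c then if c then z else z: 2 trees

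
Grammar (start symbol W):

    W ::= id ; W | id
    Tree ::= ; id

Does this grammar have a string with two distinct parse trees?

Only W is reachable from W; ignoring the rest: The reachable grammar is A → atom sep A | atom. Each atom is followed by either the separator (recurse) or end-of-string (stop) — no choice point.

Unambiguous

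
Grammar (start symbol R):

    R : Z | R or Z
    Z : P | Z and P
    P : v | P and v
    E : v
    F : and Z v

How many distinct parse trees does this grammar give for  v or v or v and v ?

2

Parse trees for v or v or v and v:
  [R [R [R [Z [P v]]] or [Z [P v]]] or [Z [P [P v] and v]]]
  [R [R [R [Z [P v]]] or [Z [P v]]] or [Z [Z [P v]] and [P v]]]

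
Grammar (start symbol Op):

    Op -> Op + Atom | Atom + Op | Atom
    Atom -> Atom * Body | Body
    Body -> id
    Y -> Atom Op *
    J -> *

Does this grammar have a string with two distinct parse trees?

Witness: id + id

Derivation 1: Op ⇒ Op + Atom ⇒ Atom + Atom ⇒ Body + Atom ⇒ id + Atom ⇒ id + Body ⇒ id + id
Derivation 2: Op ⇒ Atom + Op ⇒ Body + Op ⇒ id + Op ⇒ id + Atom ⇒ id + Body ⇒ id + id

Two distinct leftmost derivations for the same string.

Ambiguous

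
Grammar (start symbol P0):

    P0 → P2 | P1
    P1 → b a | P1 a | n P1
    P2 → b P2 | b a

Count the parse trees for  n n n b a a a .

10

Parse trees for n n n b a a a (showing first 6 of 10):
  [P0 [P1 [P1 [P1 n [P1 n [P1 n [P1 b a]]]] a] a]]
  [P0 [P1 [P1 n [P1 [P1 n [P1 n [P1 b a]]] a]] a]]
  [P0 [P1 [P1 n [P1 n [P1 [P1 n [P1 b a]] a]]] a]]
  [P0 [P1 [P1 n [P1 n [P1 n [P1 [P1 b a] a]]]] a]]
  [P0 [P1 n [P1 [P1 [P1 n [P1 n [P1 b a]]] a] a]]]
  [P0 [P1 n [P1 [P1 n [P1 [P1 n [P1 b a]] a]] a]]]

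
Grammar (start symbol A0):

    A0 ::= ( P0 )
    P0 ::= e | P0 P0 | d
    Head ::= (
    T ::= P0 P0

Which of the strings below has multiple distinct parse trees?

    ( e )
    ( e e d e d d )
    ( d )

( e e d e d d )

( e ): 1 tree
( e e d e d d ): 42 trees
( d ): 1 tree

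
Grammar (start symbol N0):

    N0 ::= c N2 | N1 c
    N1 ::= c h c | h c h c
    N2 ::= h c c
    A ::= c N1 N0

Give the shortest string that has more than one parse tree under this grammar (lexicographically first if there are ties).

c h c c

length 4: c h c c has 2 parse trees

Two derivations of c h c c:
  N0 ⇒ c N2 ⇒ c h c c
  N0 ⇒ N1 c ⇒ c h c c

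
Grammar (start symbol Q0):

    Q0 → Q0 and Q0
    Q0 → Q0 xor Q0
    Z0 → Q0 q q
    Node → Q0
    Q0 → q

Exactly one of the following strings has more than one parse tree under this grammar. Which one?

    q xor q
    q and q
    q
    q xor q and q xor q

q xor q and q xor q

q xor q: 1 tree
q and q: 1 tree
q: 1 tree
q xor q and q xor q: 5 trees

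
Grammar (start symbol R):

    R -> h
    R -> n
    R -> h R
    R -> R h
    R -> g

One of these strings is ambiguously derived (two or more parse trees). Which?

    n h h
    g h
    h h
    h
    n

n h h: 1 tree
g h: 1 tree
h h: 2 trees
h: 1 tree
n: 1 tree

h h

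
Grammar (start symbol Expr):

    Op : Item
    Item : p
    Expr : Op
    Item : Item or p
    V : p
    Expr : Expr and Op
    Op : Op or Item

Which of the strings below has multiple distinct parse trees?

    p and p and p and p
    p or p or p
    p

p and p and p and p: 1 tree
p or p or p: 4 trees
p: 1 tree

p or p or p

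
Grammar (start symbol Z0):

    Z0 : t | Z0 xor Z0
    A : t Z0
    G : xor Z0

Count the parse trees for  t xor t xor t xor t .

Parse trees for t xor t xor t xor t:
  [Z0 [Z0 t] xor [Z0 [Z0 t] xor [Z0 [Z0 t] xor [Z0 t]]]]
  [Z0 [Z0 t] xor [Z0 [Z0 [Z0 t] xor [Z0 t]] xor [Z0 t]]]
  [Z0 [Z0 [Z0 t] xor [Z0 t]] xor [Z0 [Z0 t] xor [Z0 t]]]
  [Z0 [Z0 [Z0 t] xor [Z0 [Z0 t] xor [Z0 t]]] xor [Z0 t]]
  [Z0 [Z0 [Z0 [Z0 t] xor [Z0 t]] xor [Z0 t]] xor [Z0 t]]

5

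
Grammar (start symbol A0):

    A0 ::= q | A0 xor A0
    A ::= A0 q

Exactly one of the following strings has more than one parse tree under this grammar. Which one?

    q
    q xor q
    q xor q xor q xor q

q: 1 tree
q xor q: 1 tree
q xor q xor q xor q: 5 trees

q xor q xor q xor q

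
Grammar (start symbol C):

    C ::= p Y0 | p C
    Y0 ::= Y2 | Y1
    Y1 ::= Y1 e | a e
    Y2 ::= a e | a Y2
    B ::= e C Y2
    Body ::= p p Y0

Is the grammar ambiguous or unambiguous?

Ambiguous

Witness: p a e

Derivation 1: C ⇒ p Y0 ⇒ p Y2 ⇒ p a e
Derivation 2: C ⇒ p Y0 ⇒ p Y1 ⇒ p a e

Two distinct leftmost derivations for the same string.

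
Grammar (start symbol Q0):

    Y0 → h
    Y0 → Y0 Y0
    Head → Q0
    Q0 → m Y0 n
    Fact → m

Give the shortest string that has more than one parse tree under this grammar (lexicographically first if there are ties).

length 3: no string has ≥2 trees
length 4: no string has ≥2 trees
length 5: m h h h n has 2 parse trees

Two derivations of m h h h n:
  Q0 ⇒ m Y0 n ⇒ m Y0 Y0 n ⇒ m h Y0 n ⇒ m h Y0 Y0 n ⇒ m h h Y0 n ⇒ m h h h n
  Q0 ⇒ m Y0 n ⇒ m Y0 Y0 n ⇒ m Y0 Y0 Y0 n ⇒ m h Y0 Y0 n ⇒ m h h Y0 n ⇒ m h h h n

m h h h n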